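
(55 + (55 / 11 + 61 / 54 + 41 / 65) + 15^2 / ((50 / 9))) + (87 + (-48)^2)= 4375672/1755 = 2493.26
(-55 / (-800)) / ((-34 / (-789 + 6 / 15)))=43373/27200 = 1.59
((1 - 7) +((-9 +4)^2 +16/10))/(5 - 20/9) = 927/125 = 7.42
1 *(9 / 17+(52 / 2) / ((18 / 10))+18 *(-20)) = -52789/153 = -345.03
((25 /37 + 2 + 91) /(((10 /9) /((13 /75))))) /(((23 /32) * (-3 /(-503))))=362626784/106375 = 3408.95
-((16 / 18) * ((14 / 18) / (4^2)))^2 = -49/26244 = 0.00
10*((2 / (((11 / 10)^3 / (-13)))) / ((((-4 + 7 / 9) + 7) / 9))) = -10530000/22627 = -465.37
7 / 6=1.17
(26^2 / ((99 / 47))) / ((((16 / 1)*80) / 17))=135031/31680 = 4.26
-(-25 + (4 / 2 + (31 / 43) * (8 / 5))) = 4697/215 = 21.85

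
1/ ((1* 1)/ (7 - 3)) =4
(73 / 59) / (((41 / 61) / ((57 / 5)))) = 20.99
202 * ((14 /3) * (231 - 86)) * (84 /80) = 143521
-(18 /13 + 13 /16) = -457/208 = -2.20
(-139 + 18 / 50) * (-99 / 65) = 343134/1625 = 211.16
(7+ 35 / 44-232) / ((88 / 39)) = -384735/3872 = -99.36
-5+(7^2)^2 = 2396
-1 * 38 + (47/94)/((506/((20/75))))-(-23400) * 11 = 976688791/3795 = 257362.00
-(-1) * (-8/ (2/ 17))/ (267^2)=-68/71289 = 0.00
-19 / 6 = -3.17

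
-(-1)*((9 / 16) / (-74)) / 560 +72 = 47738871/663040 = 72.00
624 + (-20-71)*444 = -39780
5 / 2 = 2.50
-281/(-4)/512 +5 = 10521/2048 = 5.14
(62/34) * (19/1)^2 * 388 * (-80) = -20433449.41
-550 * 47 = -25850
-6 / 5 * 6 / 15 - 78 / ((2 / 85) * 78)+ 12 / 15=-2109/50 = -42.18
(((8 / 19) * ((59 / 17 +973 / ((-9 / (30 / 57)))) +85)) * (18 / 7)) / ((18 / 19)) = 734192/20349 = 36.08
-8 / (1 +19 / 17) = -34/9 = -3.78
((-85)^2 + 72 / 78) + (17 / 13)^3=15880266/2197 = 7228.16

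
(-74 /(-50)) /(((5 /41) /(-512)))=-776704/125 = -6213.63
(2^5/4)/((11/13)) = 104/11 = 9.45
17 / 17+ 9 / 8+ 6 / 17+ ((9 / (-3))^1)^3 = -24.52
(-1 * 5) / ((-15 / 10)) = 3.33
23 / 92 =1/4 = 0.25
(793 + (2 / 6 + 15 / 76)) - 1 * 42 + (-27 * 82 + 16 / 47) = -15668173/10716 = -1462.13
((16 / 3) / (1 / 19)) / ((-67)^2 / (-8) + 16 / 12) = -2432/13435 = -0.18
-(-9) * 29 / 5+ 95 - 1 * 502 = -1774/5 = -354.80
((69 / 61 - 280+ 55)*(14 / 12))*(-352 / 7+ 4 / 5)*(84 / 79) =331130688/24095 = 13742.71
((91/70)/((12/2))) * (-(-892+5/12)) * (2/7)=139087/2520 = 55.19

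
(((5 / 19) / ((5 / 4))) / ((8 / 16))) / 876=2/4161 = 0.00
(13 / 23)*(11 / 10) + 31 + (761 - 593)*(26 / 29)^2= 166.66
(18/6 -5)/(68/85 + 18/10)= -10/13 = -0.77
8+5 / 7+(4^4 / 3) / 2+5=1184/21 = 56.38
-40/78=-20/39 = -0.51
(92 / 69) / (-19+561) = 2/813 = 0.00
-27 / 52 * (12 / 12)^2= -27/52 = -0.52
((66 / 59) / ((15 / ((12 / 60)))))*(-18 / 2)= -0.13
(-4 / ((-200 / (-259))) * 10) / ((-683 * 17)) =259/58055 = 0.00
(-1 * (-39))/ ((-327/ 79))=-1027/109 = -9.42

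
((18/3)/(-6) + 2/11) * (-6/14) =27/77 = 0.35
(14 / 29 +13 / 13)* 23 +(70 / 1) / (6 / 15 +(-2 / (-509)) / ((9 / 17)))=27863249/135314 = 205.92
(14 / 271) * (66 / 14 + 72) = 1074/271 = 3.96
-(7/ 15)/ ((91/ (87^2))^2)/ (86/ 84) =-114579522/36335 = -3153.42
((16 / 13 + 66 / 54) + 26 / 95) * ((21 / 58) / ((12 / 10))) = 212149/257868 = 0.82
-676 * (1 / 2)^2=-169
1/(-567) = -1/567 = 0.00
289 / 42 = 6.88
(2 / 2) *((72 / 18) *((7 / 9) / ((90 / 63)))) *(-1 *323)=-31654/45 = -703.42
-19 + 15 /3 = -14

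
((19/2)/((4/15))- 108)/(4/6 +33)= -1737/808 = -2.15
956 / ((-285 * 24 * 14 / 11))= -2629/23940 = -0.11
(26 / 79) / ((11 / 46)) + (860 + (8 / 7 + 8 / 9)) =47269000/54747 = 863.41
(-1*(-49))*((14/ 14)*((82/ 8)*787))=1581083/4 = 395270.75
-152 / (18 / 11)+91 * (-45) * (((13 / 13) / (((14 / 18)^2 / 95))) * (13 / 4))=-526707683/252 = -2090109.85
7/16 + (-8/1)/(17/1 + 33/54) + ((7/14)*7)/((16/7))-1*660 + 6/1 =-652.49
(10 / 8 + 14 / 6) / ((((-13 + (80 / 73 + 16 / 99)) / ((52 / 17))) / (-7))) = 9426417/1442671 = 6.53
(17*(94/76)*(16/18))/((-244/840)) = -64.34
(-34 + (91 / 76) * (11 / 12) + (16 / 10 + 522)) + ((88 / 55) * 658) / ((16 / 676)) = 205070029/4560 = 44971.50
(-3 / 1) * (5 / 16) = -15/16 = -0.94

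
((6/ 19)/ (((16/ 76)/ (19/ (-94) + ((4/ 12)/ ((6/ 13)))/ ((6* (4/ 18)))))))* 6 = 1149/376 = 3.06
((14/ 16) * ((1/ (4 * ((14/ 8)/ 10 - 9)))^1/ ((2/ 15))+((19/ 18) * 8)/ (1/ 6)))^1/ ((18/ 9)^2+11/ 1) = 374017/127080 = 2.94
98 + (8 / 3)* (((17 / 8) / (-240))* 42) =11641/120 = 97.01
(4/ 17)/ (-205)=-4/3485 = 0.00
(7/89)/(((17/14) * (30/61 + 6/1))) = 2989/299574 = 0.01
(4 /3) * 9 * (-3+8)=60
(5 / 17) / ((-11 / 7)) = -35/187 = -0.19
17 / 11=1.55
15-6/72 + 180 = 2339/12 = 194.92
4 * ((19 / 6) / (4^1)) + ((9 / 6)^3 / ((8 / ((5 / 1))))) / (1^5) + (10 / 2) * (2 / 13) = 15089/2496 = 6.05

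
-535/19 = -28.16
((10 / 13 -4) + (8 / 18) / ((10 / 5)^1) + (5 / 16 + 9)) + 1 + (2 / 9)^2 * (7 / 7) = 7.35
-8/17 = -0.47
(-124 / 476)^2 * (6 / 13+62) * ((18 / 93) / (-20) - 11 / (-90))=564572/1183455 = 0.48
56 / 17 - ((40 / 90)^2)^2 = 363064/111537 = 3.26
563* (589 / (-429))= -331607/429 = -772.98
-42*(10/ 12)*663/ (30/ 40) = -30940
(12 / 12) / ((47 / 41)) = 41/47 = 0.87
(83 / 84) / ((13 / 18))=249/182 = 1.37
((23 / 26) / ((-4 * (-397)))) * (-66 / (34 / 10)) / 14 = -3795/4913272 = 0.00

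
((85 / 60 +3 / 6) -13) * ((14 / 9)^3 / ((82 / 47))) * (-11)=23585023/89667 = 263.03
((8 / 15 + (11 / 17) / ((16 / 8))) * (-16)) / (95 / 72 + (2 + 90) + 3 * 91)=-83904/2241875 = -0.04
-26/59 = -0.44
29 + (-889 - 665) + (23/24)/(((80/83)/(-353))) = -1875.98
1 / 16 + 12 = 193/16 = 12.06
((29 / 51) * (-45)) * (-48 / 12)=1740/17 = 102.35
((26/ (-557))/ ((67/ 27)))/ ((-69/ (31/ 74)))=3627/31758469 = 0.00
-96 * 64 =-6144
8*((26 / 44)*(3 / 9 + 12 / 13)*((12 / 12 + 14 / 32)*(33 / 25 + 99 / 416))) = 553357/41600 = 13.30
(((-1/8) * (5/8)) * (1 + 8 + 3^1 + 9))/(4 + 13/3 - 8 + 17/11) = -3465/3968 = -0.87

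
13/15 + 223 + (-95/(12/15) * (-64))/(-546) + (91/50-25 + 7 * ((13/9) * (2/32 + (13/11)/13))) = 75402683/400400 = 188.32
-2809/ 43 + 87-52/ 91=21.10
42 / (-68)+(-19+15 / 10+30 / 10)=-257/17 = -15.12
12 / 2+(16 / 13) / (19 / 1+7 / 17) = 13006/2145 = 6.06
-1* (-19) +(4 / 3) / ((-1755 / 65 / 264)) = 161/27 = 5.96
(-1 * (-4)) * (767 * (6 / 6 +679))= 2086240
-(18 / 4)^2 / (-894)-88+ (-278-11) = -449357/1192 = -376.98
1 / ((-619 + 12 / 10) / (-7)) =35/3089 = 0.01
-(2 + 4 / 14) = -16/7 = -2.29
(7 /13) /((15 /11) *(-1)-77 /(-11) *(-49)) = -77/49244 = 0.00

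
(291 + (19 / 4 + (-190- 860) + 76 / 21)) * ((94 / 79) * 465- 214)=-422518153/1659 = -254682.43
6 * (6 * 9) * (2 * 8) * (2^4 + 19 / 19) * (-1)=-88128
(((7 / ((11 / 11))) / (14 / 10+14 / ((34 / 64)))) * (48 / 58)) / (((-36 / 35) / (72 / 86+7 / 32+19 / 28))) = -2366825/6723824 = -0.35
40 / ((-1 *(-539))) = 40/539 = 0.07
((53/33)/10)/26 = 53/8580 = 0.01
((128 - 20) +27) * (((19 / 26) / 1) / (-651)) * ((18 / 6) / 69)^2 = -855/2984618 = 0.00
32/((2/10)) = 160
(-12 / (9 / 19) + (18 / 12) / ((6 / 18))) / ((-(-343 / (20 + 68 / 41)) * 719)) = -18500/10111297 = 0.00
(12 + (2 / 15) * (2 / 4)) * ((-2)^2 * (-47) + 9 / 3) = -2232.33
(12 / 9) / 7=4/21 = 0.19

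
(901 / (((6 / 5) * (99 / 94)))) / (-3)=-211735/891 = -237.64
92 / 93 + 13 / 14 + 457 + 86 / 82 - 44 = 22205129/53382 = 415.97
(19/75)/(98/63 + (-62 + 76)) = 57/3500 = 0.02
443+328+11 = 782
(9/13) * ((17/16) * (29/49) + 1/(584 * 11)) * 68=60584481/2046044 = 29.61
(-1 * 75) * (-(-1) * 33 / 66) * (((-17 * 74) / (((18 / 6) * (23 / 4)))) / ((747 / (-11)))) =-691900/17181 = -40.27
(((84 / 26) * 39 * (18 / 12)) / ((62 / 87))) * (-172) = -1414098/31 = -45616.06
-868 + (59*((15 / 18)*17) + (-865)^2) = 4489157/6 = 748192.83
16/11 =1.45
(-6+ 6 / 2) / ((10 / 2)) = -3/5 = -0.60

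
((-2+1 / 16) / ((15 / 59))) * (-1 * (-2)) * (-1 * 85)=31093/24 = 1295.54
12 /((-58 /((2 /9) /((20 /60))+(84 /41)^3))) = -3831908/1998709 = -1.92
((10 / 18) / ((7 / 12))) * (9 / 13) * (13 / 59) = 60/413 = 0.15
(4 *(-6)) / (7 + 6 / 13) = -312/97 = -3.22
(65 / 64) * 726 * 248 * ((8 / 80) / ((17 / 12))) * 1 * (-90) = -19749015/17 = -1161706.76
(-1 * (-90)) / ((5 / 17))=306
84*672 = 56448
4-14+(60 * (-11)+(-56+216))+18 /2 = -501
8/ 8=1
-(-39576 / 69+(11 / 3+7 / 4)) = 156809/276 = 568.15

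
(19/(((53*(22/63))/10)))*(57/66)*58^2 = 191268630/6413 = 29825.14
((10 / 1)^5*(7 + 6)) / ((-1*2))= -650000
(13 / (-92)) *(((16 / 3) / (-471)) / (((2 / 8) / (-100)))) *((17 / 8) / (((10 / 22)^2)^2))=-31.86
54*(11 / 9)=66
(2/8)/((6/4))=1/6 = 0.17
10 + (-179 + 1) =-168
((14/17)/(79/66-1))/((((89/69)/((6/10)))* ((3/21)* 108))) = 12397/98345 = 0.13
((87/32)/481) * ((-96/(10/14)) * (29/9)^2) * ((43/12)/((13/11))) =-80751979/3376620 = -23.92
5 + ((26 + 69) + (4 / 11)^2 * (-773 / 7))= 85.40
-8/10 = -4/5 = -0.80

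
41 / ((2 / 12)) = 246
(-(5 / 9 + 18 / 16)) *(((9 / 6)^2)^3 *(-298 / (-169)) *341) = -11510.24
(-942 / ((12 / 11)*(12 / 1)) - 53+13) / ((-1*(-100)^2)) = 2687/240000 = 0.01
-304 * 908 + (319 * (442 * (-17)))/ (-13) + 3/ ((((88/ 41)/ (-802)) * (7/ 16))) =-7254342/77 = -94212.23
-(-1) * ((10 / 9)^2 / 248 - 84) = -421823/5022 = -84.00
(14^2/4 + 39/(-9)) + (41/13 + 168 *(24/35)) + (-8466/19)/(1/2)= -2697749/3705 = -728.14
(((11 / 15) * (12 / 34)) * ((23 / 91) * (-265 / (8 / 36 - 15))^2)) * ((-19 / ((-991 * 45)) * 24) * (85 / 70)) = 153506232/587709577 = 0.26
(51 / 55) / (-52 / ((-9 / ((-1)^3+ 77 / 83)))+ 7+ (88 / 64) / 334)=33931728/241018085 = 0.14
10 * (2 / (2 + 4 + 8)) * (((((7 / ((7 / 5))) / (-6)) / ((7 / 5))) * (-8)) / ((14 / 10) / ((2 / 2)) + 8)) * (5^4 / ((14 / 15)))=7812500/16121 = 484.62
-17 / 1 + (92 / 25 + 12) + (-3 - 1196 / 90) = -3962/225 = -17.61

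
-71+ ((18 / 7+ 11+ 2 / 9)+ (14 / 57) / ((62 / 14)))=-2120698/37107 = -57.15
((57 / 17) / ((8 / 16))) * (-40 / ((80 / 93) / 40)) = -12472.94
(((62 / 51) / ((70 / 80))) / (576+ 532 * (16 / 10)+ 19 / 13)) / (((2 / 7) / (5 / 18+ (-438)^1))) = -1.49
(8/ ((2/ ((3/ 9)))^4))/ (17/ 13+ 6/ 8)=26/8667 = 0.00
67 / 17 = 3.94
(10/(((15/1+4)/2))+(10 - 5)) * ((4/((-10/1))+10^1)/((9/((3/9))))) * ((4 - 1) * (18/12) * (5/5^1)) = 184/19 = 9.68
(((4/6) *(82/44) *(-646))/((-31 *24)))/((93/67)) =887281/1141668 = 0.78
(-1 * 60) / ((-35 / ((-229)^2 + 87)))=90048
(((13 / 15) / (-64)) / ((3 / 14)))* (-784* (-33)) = -49049/30 = -1634.97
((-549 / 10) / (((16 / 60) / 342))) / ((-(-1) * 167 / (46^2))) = -148985973/167 = -892131.57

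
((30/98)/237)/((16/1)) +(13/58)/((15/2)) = 807343/26942160 = 0.03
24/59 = 0.41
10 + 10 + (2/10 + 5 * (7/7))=25.20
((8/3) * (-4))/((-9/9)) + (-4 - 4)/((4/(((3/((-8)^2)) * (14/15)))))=2539/240 = 10.58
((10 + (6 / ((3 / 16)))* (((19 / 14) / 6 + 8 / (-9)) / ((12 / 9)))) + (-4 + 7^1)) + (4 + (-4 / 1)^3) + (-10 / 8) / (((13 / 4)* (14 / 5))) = -34421/546 = -63.04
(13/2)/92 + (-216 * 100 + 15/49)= -194742203/9016 = -21599.62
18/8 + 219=221.25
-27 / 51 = -9/17 = -0.53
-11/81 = -0.14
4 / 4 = 1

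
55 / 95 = 11/19 = 0.58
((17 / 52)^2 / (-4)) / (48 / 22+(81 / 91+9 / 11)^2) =-1713481/327058176 = -0.01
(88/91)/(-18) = -44/819 = -0.05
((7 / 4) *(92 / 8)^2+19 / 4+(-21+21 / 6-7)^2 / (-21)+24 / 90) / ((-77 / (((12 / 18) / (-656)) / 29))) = 7127/75335040 = 0.00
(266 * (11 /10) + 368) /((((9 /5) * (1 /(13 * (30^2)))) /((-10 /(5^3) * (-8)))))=2748096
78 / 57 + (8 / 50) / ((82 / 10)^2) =43782/31939 = 1.37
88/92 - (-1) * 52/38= 1016/437 = 2.32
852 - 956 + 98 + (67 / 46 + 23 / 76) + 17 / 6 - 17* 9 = -809713/5244 = -154.41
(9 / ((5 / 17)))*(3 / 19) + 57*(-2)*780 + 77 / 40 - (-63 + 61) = -88911.24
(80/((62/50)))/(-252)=-500/1953 = -0.26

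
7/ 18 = 0.39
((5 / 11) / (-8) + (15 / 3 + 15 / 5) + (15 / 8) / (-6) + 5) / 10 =2223/1760 = 1.26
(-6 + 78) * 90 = 6480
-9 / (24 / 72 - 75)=27/224 = 0.12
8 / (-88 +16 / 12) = -6/65 = -0.09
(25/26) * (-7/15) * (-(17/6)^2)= 10115/2808 = 3.60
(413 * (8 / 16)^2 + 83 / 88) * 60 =6251.59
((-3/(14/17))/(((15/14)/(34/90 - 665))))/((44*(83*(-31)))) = -127109/6368175 = -0.02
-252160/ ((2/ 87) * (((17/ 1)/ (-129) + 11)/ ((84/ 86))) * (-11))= 691044480/7711 = 89618.01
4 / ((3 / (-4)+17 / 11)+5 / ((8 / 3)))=352/235 = 1.50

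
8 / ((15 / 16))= 128/15 = 8.53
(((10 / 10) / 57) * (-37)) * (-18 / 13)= 222/247 = 0.90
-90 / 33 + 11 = 91/11 = 8.27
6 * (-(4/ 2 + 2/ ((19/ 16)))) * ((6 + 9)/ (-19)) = 6300/361 = 17.45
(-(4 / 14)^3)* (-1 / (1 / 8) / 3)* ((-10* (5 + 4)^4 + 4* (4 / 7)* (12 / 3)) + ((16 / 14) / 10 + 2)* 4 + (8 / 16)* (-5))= -2998624/735 = -4079.76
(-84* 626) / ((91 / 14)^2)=-210336/169 = -1244.59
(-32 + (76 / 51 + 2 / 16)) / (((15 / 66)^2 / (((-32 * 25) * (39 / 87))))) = 312007696/1479 = 210958.55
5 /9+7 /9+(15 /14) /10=121/84 = 1.44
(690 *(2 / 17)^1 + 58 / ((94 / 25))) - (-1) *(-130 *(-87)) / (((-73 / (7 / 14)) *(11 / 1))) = 57461210/641597 = 89.56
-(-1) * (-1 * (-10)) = 10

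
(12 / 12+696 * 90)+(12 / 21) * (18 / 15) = 2192459/35 = 62641.69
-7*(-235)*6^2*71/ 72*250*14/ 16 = 102195625/8 = 12774453.12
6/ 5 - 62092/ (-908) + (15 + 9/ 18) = 193139/2270 = 85.08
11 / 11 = 1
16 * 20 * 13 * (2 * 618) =5141760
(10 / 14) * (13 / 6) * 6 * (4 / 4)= 65/7 = 9.29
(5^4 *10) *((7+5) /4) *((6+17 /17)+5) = 225000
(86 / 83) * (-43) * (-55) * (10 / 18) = 1016950/747 = 1361.38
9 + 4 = 13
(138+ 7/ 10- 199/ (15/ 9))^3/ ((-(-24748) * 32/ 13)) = 93457741/791936000 = 0.12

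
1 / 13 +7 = 92/13 = 7.08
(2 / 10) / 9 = 1/45 = 0.02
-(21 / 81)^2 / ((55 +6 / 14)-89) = 343/171315 = 0.00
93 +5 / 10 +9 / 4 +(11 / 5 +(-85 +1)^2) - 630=130479/20 = 6523.95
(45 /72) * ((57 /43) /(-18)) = -95/2064 = -0.05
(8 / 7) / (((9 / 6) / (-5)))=-80/21 = -3.81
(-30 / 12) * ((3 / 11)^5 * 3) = -3645/322102 = -0.01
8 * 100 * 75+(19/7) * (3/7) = 2940057/49 = 60001.16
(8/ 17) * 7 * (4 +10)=784/17 = 46.12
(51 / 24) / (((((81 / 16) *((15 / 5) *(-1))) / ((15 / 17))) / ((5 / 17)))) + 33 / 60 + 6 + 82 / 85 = 2423/324 = 7.48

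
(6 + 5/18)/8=113/144 = 0.78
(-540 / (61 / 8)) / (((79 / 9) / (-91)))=3538080/4819 = 734.19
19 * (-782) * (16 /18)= -118864/9 = -13207.11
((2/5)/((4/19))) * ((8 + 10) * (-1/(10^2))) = -171/500 = -0.34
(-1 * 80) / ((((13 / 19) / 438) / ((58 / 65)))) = -7722816/169 = -45697.14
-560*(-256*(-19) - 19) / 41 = -2713200/41 = -66175.61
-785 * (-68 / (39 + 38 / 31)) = 1654780/1247 = 1327.01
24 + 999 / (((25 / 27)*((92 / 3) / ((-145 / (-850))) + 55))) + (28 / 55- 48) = -106132339/5616875 = -18.90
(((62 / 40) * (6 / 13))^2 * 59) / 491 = 510291/8297900 = 0.06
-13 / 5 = -2.60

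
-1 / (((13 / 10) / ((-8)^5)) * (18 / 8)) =1310720/117 = 11202.74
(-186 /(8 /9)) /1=-837/4 = -209.25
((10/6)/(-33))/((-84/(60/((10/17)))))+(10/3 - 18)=-20243/1386 = -14.61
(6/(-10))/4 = -3/20 = -0.15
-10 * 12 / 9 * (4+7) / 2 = -220/3 = -73.33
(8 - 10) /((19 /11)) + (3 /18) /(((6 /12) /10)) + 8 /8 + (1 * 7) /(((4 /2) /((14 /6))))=431/38 = 11.34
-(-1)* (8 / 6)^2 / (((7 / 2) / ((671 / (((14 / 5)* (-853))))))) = -53680/376173 = -0.14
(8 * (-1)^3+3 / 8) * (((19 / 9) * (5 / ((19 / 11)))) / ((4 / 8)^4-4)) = 6710/567 = 11.83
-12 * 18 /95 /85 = -216/8075 = -0.03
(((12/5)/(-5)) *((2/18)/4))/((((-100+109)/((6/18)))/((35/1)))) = -0.02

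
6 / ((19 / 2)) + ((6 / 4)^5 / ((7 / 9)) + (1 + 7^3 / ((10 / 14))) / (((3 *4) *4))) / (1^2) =434537/21280 = 20.42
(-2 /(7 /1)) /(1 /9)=-18/7 = -2.57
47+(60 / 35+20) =68.71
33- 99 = -66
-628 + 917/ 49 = -4265/7 = -609.29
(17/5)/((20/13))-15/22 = 1681/1100 = 1.53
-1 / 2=-0.50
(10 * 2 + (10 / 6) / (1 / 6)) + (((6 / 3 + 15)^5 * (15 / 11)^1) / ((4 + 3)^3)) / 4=21750615/15092 = 1441.20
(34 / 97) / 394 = 17/19109 = 0.00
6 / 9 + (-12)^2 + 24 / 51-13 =6739/51 = 132.14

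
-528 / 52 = -10.15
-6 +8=2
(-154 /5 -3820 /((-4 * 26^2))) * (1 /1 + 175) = -4370476/845 = -5172.16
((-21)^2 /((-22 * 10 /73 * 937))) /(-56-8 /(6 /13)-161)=96579/144916420 = 0.00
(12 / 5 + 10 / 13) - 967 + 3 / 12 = -250531/260 = -963.58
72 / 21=24/7 = 3.43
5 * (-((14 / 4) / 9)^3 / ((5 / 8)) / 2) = -343/1458 = -0.24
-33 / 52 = -0.63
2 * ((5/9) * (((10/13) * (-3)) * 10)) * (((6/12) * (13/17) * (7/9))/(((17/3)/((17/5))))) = -700/153 = -4.58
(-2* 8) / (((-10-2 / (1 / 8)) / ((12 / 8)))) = 12/13 = 0.92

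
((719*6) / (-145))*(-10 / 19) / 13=8628/7163 = 1.20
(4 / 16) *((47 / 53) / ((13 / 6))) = 0.10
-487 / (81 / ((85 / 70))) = -8279/1134 = -7.30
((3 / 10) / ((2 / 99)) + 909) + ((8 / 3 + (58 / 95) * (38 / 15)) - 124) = 241219/300 = 804.06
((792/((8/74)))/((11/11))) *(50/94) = 183150/47 = 3896.81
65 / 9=7.22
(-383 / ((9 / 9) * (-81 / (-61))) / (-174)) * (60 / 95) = 1.05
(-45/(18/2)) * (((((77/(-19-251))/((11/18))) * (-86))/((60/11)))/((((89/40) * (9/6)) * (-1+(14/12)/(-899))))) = 4329584/393291 = 11.01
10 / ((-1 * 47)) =-10/47 = -0.21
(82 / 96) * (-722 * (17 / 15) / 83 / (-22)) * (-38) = -14.55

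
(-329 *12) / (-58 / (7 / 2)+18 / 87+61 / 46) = 36866424/140429 = 262.53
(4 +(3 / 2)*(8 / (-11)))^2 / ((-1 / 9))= -9216/121 = -76.17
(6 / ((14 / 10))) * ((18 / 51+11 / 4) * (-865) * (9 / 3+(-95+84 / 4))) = 816716.28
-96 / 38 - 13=-295/19 = -15.53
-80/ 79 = -1.01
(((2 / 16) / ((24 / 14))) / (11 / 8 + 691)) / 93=7/6181524 = 0.00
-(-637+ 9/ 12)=2545/4 = 636.25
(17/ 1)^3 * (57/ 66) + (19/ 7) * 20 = 661789/154 = 4297.33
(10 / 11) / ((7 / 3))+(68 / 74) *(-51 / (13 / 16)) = -2121858/37037 = -57.29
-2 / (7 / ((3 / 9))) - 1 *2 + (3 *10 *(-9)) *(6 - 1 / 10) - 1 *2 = -33539/21 = -1597.10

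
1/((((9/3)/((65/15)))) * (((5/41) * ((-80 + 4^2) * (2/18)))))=-533/320 = -1.67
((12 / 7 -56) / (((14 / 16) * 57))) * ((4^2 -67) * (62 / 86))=84320/2107 = 40.02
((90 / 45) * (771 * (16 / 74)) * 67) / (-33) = -275504/407 = -676.91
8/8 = 1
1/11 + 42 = 463/11 = 42.09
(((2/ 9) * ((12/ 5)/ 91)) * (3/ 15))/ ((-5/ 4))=-32/34125 = 0.00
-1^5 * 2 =-2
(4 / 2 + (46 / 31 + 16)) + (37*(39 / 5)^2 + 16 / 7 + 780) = 16561709/5425 = 3052.85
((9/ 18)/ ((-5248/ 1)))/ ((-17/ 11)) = 11/178432 = 0.00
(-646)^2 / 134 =208658/67 = 3114.30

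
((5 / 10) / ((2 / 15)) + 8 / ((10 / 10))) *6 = 141/2 = 70.50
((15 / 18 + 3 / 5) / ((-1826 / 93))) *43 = -57319/18260 = -3.14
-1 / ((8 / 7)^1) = -7/8 = -0.88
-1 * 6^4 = -1296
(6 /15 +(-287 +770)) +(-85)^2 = 38542/5 = 7708.40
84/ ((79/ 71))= 5964/79 = 75.49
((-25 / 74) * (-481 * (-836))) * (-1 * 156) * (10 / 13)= 16302000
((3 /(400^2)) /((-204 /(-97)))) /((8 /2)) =97/43520000 = 0.00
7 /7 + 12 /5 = 17/5 = 3.40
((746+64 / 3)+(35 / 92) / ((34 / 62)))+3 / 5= 768.63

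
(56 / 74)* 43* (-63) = -75852/37 = -2050.05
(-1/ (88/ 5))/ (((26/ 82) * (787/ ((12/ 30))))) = -41/450164 = 0.00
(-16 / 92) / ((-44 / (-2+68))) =6/23 = 0.26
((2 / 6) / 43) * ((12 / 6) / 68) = 1/4386 = 0.00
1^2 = 1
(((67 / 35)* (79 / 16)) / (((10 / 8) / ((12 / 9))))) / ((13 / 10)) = 10586/1365 = 7.76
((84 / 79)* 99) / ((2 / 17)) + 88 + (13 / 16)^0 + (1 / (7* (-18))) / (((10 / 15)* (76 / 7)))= 70877825/72048 = 983.76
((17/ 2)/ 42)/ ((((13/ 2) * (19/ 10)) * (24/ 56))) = 85/2223 = 0.04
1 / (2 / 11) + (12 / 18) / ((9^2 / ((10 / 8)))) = 1339/243 = 5.51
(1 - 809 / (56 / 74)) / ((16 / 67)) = -2003635/448 = -4472.40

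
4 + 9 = 13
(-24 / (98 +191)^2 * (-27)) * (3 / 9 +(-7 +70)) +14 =1210334/83521 = 14.49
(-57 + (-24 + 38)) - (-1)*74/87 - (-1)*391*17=574622/87 = 6604.85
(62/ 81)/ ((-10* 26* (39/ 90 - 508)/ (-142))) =-4402/5344677 = 0.00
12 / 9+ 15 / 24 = 47/24 = 1.96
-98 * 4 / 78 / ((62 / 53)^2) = -3.67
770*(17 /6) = 6545/3 = 2181.67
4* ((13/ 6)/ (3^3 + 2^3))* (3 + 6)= 78/35 = 2.23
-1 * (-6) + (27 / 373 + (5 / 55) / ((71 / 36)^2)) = 126079923/20683223 = 6.10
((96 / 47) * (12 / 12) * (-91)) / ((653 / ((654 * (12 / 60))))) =-5713344/153455 = -37.23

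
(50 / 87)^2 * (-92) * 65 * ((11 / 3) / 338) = -6325000/295191 = -21.43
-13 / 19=-0.68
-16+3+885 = 872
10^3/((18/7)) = 3500/9 = 388.89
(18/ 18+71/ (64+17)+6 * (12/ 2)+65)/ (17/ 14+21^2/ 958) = 27940549/454815 = 61.43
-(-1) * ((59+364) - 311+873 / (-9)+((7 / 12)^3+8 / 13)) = 355243/22464 = 15.81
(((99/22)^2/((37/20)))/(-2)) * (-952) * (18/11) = 3470040/407 = 8525.90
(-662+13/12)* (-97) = 769307/12 = 64108.92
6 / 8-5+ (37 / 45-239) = -43637/180 = -242.43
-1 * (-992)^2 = -984064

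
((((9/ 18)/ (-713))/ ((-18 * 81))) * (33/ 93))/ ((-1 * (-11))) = 1/64452348 = 0.00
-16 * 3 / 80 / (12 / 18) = -0.90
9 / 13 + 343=4468/13 = 343.69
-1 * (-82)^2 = -6724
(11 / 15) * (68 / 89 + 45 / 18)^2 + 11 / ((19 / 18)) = 164651729/9029940 = 18.23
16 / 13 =1.23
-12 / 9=-4/3 = -1.33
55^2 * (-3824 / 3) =-11567600/3 = -3855866.67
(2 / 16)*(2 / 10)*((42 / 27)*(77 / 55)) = 49/900 = 0.05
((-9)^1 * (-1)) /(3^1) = 3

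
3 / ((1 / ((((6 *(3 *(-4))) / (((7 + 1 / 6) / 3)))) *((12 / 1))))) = -46656/43 = -1085.02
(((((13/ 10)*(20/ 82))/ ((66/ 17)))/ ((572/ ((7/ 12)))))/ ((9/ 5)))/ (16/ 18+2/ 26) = 7735/161450784 = 0.00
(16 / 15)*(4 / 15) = 64/225 = 0.28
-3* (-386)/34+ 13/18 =34.78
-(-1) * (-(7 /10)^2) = -49/100 = -0.49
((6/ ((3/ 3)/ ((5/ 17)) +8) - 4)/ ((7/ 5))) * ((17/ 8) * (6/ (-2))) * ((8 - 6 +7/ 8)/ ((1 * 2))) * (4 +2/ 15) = 399993/4256 = 93.98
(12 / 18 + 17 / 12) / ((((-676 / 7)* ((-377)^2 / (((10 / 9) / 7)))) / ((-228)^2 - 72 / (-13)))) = -391125/312257413 = 0.00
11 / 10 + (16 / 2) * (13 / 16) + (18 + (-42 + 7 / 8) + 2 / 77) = -47737/3080 = -15.50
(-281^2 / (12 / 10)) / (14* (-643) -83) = 78961/10902 = 7.24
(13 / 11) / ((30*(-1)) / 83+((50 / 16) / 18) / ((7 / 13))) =-1087632/35915 = -30.28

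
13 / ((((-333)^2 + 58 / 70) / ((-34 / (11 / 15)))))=-116025/21346292 = -0.01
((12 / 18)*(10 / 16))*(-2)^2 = 5/3 = 1.67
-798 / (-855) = 14/15 = 0.93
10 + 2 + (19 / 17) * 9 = 375/17 = 22.06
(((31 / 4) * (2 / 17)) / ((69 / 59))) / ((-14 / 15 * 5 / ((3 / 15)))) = -1829/54740 = -0.03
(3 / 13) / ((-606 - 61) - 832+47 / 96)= -288/1870141 = 0.00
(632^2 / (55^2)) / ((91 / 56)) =3195392/39325 = 81.26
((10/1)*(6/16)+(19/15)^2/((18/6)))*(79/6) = 56.42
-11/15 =-0.73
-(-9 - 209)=218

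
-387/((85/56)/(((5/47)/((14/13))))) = -20124/799 = -25.19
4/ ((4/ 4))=4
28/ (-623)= -4/89 = -0.04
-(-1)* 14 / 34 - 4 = -3.59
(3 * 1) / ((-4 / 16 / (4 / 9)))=-16/3 = -5.33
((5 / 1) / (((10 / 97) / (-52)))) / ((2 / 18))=-22698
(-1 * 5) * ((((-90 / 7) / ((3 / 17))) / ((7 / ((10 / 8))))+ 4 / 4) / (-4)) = -5885/392 = -15.01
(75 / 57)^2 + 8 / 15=12263/5415 = 2.26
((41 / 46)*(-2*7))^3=-23639903/12167 = -1942.95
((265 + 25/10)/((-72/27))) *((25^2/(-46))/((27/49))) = 16384375/6624 = 2473.49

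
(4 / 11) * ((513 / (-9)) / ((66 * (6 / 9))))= -57/121 = -0.47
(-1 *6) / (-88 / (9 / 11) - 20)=27/574 = 0.05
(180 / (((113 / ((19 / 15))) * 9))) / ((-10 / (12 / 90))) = -76/25425 = 0.00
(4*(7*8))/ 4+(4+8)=68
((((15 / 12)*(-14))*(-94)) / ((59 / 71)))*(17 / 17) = 116795/59 = 1979.58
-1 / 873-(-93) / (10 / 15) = 243565/1746 = 139.50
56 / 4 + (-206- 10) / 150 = 314/25 = 12.56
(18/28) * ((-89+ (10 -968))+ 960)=-783/14 = -55.93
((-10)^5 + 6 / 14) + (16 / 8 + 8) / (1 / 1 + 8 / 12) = -699955/7 = -99993.57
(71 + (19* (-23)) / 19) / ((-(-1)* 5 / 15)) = 144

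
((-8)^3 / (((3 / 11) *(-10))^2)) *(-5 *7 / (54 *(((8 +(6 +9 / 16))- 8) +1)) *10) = 14336/243 = 59.00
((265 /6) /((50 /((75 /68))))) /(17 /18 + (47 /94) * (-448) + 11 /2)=-2385/532576 = 0.00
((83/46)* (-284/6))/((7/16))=-94288/483 = -195.21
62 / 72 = 31/36 = 0.86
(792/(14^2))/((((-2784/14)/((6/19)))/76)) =-99/203 = -0.49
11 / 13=0.85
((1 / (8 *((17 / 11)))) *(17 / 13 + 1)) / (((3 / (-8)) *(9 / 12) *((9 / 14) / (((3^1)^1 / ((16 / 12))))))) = -2.32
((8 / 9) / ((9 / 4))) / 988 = 8/20007 = 0.00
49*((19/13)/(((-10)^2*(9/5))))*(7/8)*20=6517/936 = 6.96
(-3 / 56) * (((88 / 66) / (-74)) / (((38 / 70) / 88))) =0.16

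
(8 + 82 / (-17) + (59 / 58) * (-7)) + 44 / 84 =-70823/20706 = -3.42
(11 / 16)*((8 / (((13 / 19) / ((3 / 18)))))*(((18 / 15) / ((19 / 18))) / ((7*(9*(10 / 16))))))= 88/2275 = 0.04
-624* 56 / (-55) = 34944/55 = 635.35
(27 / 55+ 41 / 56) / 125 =3767/385000 = 0.01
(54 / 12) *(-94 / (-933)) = 141/311 = 0.45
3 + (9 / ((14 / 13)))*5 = 627/14 = 44.79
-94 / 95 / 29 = -94/2755 = -0.03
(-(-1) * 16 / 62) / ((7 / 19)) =152/217 = 0.70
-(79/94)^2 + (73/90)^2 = -216566/4473225 = -0.05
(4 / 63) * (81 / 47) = 36/329 = 0.11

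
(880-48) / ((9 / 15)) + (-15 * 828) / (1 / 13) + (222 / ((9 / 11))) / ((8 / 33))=-1907449/12 = -158954.08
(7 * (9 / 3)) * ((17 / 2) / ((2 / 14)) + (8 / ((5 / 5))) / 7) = 2547/2 = 1273.50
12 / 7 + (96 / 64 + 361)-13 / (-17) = 364.98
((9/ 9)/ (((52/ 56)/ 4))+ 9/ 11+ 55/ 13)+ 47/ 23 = 37495/3289 = 11.40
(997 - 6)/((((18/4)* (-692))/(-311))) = 308201/3114 = 98.97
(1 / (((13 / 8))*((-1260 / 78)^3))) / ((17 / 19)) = -3211/19679625 = 0.00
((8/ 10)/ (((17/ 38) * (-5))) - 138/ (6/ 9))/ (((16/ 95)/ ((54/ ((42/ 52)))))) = -195906321/2380 = -82313.58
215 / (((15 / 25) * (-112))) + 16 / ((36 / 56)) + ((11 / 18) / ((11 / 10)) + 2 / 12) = 22591/1008 = 22.41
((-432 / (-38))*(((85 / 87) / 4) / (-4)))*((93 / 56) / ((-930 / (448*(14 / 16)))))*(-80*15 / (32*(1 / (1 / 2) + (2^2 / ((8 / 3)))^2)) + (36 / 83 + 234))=5013792/45733 = 109.63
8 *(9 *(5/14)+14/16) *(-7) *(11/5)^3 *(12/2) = -1828794/125 = -14630.35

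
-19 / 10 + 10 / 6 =-7/30 = -0.23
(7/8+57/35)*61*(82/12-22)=-555893/240 = -2316.22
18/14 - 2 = -5/7 = -0.71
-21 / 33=-7/11 = -0.64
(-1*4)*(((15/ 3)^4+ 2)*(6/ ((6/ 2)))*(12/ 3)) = -20064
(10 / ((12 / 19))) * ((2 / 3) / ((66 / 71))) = 6745/594 = 11.36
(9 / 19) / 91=9/1729 = 0.01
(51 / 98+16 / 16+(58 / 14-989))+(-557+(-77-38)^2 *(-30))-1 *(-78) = -39024809/98 = -398212.34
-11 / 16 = -0.69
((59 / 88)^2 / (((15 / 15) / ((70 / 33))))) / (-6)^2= 0.03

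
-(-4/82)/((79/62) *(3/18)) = 744/3239 = 0.23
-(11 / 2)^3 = -166.38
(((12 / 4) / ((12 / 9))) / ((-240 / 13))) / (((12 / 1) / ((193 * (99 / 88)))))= -22581/10240 = -2.21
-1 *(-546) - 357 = 189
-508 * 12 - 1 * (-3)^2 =-6105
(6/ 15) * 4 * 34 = 272/5 = 54.40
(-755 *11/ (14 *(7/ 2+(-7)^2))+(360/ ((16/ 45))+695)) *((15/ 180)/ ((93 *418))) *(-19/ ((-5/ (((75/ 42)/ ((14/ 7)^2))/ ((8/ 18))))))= 2493415/179655168 = 0.01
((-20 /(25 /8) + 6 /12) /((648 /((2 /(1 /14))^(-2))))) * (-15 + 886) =-51389/5080320 = -0.01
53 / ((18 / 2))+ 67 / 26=1981/234 = 8.47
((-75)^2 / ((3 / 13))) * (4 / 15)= 6500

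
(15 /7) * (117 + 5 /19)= 33420/133 = 251.28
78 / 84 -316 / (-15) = 4619/210 = 22.00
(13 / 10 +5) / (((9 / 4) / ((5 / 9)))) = 14/9 = 1.56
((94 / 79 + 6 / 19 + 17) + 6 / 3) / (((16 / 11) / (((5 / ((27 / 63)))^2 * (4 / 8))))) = 414747025/432288 = 959.42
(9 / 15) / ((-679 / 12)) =-36/3395 = -0.01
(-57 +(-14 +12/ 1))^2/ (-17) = -3481/17 = -204.76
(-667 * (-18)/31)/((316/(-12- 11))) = -138069/4898 = -28.19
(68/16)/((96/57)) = 323/128 = 2.52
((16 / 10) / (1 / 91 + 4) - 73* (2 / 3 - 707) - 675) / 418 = 139305167/1144275 = 121.74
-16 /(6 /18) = -48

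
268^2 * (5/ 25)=71824/5 = 14364.80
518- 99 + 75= 494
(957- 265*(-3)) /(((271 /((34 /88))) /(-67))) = -498882/2981 = -167.35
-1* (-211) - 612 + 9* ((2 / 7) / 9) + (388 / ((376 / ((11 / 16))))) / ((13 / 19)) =-54701449/136864 = -399.68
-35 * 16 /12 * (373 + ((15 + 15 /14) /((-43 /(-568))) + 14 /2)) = -3565600/129 = -27640.31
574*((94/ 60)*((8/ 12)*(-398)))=-10737244/45 = -238605.42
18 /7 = 2.57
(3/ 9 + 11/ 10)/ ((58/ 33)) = 473/580 = 0.82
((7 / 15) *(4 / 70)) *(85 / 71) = 34/1065 = 0.03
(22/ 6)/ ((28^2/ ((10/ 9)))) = 55/10584 = 0.01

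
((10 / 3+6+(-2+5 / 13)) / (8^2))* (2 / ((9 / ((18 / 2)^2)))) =903/416 = 2.17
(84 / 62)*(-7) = -294/31 = -9.48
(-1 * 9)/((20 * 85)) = -9/1700 = -0.01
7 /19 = 0.37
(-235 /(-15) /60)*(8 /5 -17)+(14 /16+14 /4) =637/1800 = 0.35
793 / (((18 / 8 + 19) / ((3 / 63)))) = 3172/1785 = 1.78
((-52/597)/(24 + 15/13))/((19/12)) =-2704/1236387 = 0.00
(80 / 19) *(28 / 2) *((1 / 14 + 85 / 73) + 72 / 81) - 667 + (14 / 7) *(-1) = -6787687/12483 = -543.75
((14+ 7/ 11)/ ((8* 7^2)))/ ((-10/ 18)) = -207/3080 = -0.07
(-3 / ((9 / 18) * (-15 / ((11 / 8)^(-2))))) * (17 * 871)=1895296/605 = 3132.72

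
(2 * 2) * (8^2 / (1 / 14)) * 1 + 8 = 3592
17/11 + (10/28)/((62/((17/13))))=192763/124124 = 1.55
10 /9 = 1.11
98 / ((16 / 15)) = 735/8 = 91.88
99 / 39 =33/13 = 2.54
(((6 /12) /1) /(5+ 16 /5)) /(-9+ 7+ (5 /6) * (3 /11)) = -55/1599 = -0.03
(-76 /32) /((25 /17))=-323/200 = -1.62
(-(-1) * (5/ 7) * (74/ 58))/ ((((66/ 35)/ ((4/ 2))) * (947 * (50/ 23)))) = 851/1812558 = 0.00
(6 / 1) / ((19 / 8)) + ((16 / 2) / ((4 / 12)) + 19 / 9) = 4897/171 = 28.64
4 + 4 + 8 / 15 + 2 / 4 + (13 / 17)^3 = 1397333/147390 = 9.48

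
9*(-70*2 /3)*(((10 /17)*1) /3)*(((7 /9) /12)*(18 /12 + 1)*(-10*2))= 122500/459 = 266.88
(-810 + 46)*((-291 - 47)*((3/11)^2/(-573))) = -33.52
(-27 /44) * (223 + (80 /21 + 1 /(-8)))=-342747/2464 = -139.10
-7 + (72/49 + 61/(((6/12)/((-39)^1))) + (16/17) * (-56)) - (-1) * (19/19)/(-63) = -36107444/7497 = -4816.25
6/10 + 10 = 53/5 = 10.60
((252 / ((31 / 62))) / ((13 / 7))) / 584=441/949 = 0.46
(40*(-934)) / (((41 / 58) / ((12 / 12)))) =-2166880/41 = -52850.73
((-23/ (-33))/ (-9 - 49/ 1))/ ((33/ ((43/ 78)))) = -989/4926636 = 0.00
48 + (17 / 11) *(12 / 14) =3798/77 = 49.32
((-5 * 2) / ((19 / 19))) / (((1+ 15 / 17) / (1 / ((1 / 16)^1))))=-85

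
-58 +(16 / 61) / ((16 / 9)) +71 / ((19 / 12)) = -15079/1159 = -13.01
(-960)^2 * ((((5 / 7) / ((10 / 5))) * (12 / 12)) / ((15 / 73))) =11212800/7 = 1601828.57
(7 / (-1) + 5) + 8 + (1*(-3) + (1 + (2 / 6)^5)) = 973/243 = 4.00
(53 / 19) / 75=53/1425 = 0.04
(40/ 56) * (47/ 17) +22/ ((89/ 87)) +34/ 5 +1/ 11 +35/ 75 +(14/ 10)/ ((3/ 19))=69384472/1747515 = 39.70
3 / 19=0.16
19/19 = 1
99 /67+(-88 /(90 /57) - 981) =-1035.26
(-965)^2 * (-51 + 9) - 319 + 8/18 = -352005917/9 = -39111768.56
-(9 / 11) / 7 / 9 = -1/77 = -0.01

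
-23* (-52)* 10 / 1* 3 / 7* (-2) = -71760/7 = -10251.43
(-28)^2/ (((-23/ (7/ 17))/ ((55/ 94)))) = -150920/18377 = -8.21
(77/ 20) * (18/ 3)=231/10 = 23.10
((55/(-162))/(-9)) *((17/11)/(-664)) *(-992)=5270/60507 = 0.09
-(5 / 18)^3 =-125/5832 = -0.02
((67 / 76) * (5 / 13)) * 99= 33165/988 = 33.57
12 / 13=0.92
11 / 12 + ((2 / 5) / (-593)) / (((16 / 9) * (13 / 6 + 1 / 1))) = 0.92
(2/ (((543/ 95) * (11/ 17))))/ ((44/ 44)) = 3230/5973 = 0.54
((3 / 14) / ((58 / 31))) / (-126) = -31/34104 = 0.00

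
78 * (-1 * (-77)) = 6006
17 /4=4.25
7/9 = 0.78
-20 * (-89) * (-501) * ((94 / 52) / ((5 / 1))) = -4191366/13 = -322412.77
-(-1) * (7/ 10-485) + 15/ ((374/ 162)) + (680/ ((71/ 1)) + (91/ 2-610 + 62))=-64441593/66385 = -970.73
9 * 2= 18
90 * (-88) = -7920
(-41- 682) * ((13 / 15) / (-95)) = 3133/475 = 6.60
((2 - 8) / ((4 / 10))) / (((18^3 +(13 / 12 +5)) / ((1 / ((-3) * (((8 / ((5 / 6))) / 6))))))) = 75/140114 = 0.00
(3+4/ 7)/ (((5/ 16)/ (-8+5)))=-240/7 = -34.29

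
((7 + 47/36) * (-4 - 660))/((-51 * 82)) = 24817/18819 = 1.32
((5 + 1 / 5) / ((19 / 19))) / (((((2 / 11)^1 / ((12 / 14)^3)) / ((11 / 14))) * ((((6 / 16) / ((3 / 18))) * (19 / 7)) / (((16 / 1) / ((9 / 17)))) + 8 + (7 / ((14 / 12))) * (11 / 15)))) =184833792/164601241 = 1.12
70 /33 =2.12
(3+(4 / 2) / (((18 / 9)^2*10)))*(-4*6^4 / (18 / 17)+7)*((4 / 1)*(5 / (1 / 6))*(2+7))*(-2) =32208732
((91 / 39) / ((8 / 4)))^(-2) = 36/49 = 0.73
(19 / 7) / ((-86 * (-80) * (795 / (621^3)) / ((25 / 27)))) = 56175039/510496 = 110.04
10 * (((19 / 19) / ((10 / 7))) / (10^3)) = 7/1000 = 0.01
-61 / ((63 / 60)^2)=-24400/441 = -55.33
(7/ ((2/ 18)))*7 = 441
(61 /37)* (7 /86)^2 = 2989/273652 = 0.01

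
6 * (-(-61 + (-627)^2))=-2358408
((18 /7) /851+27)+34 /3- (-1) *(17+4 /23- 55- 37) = -652108/17871 = -36.49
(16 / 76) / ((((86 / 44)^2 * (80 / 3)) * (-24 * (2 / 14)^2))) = -5929/1405240 = 0.00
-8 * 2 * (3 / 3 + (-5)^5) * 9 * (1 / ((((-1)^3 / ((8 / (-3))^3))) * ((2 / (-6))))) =-25591808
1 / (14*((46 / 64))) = 16/161 = 0.10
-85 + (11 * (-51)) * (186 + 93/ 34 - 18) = -191735/2 = -95867.50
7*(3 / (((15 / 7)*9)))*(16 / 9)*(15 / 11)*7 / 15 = 5488/4455 = 1.23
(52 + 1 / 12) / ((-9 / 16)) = -2500/27 = -92.59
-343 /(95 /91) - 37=-34728/95 = -365.56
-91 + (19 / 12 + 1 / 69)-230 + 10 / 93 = -2731885/8556 = -319.29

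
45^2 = 2025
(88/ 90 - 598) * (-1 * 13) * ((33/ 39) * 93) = 9161306/15 = 610753.73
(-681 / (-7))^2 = 463761/49 = 9464.51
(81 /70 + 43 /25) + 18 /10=1637/350 = 4.68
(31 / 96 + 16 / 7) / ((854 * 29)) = 1753/16642752 = 0.00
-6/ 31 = -0.19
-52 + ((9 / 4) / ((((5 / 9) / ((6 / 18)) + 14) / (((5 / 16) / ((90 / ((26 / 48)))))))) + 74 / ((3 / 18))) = 18866189/48128 = 392.00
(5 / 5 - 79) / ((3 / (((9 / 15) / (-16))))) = 39/40 = 0.98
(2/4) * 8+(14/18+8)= 115/9 = 12.78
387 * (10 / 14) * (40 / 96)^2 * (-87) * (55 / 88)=-2338125/896 = -2609.51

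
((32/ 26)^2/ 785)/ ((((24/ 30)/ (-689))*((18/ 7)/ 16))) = -189952/18369 = -10.34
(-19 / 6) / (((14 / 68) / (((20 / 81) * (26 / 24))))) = -20995/5103 = -4.11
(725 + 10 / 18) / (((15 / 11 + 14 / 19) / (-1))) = -345.42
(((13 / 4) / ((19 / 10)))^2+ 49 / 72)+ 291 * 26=196749211/25992 = 7569.61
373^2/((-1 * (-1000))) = 139.13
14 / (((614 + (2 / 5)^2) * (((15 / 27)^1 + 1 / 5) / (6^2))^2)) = 12757500/246517 = 51.75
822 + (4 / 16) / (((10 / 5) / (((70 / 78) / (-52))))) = 13336093/16224 = 822.00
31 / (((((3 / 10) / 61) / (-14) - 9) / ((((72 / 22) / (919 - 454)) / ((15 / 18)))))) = -40992/1409155 = -0.03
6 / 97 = 0.06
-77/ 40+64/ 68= -669/680 = -0.98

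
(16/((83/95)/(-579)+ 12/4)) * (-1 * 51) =-272.14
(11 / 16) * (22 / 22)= 11/16 = 0.69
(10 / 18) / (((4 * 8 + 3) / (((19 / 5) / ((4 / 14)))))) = 19/90 = 0.21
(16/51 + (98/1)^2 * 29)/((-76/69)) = -81674909/323 = -252863.50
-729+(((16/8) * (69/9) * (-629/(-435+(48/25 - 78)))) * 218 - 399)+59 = 116714461/38331 = 3044.91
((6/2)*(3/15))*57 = 34.20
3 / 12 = 1/4 = 0.25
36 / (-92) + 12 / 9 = 65/69 = 0.94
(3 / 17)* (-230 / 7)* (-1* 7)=690/17 = 40.59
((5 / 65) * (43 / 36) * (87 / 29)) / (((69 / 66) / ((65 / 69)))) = 2365/9522 = 0.25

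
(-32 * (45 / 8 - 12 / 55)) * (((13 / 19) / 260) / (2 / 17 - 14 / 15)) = 9333/16720 = 0.56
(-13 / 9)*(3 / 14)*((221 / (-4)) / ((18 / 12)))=2873/252 = 11.40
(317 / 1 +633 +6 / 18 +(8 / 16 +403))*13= 17599.83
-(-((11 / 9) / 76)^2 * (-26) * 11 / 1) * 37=-640211/233928 = -2.74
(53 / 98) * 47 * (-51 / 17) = -7473/98 = -76.26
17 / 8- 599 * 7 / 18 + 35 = -14099/72 = -195.82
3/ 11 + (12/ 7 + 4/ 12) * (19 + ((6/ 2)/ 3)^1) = 9523/231 = 41.23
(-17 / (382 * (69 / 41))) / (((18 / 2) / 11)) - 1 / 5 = -275557/1186110 = -0.23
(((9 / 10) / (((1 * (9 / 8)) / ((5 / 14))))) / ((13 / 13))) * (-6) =-12/7 = -1.71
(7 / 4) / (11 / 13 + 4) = 13/36 = 0.36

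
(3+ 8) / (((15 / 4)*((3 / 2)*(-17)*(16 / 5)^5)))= -6875/20054016 = 0.00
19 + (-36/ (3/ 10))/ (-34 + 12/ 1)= 269/11 = 24.45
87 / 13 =6.69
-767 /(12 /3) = -767/4 = -191.75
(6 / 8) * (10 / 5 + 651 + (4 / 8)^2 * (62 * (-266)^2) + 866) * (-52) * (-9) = 385481187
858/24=143/4 = 35.75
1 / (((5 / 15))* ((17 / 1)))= 3/17 = 0.18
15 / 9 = 5/3 = 1.67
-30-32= -62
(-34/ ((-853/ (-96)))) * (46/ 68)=-2208/853 = -2.59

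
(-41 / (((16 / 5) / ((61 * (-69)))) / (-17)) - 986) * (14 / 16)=-102788987/128 = -803038.96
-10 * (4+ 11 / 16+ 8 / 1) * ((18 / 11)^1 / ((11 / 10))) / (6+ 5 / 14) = -319725/10769 = -29.69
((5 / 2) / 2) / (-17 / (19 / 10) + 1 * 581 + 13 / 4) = 95/43723 = 0.00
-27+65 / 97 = -2554/97 = -26.33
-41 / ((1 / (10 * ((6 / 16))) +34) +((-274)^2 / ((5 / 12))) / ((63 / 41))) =-1435/4105354 = 0.00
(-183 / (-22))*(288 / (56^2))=1647/2156 = 0.76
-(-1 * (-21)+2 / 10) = -106/5 = -21.20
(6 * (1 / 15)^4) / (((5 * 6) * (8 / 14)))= 7/1012500 = 0.00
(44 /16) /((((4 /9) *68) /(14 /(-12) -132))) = -1551/128 = -12.12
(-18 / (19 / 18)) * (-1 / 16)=81/76 = 1.07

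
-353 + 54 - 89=-388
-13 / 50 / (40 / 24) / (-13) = 3/250 = 0.01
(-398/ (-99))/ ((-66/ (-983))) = 195617/3267 = 59.88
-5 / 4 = -1.25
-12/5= -2.40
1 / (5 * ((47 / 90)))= 18/47 = 0.38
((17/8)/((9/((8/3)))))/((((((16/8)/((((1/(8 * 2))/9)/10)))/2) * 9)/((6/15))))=17/874800 = 0.00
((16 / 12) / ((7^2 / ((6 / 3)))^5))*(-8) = -1024/847425747 = 0.00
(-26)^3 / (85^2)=-17576/7225 = -2.43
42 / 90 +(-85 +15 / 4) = -4847/60 = -80.78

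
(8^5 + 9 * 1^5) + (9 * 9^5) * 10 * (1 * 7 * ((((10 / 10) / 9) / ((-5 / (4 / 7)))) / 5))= -308507/5 = -61701.40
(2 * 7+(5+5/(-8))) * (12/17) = 441/34 = 12.97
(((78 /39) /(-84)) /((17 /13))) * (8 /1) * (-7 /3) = 52/153 = 0.34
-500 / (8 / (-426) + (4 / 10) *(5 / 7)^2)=-2609250/967 = -2698.29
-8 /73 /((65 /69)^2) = -38088/308425 = -0.12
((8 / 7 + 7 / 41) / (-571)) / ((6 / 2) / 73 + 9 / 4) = -110084/109633713 = 0.00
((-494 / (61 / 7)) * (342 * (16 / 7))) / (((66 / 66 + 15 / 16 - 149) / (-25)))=-7533.23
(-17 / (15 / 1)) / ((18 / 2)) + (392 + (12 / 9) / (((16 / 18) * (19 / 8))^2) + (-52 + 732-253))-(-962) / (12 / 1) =899.34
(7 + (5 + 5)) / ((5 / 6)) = 102/5 = 20.40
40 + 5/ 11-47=-72/11 = -6.55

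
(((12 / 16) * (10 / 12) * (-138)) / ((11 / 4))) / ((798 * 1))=-115/2926 = -0.04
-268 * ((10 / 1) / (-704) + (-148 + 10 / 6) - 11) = 42169.14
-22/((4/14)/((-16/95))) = 1232/95 = 12.97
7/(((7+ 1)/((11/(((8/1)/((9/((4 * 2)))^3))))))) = 56133/32768 = 1.71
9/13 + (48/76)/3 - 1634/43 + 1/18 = -164687/4446 = -37.04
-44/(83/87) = -3828/83 = -46.12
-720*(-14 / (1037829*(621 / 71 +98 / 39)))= 715680/829651147 = 0.00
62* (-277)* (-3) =51522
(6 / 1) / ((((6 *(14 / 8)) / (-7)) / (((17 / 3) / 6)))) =-3.78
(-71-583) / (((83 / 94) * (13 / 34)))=-2090184/1079 = -1937.15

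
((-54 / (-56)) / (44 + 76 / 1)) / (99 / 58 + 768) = 87/8333360 = 0.00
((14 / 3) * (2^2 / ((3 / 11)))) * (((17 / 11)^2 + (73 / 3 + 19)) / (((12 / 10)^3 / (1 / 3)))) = 14522375/24057 = 603.67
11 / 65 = 0.17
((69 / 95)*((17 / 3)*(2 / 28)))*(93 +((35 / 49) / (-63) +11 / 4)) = 66033253/2346120 = 28.15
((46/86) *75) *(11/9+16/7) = 127075/903 = 140.73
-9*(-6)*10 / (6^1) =90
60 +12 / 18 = 182/3 = 60.67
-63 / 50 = -1.26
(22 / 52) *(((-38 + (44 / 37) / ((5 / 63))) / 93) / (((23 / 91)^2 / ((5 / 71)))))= -14917903/129240519 = -0.12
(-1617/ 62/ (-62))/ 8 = 1617/30752 = 0.05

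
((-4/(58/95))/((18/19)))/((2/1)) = -1805/522 = -3.46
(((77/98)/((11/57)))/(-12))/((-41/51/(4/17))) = 57/574 = 0.10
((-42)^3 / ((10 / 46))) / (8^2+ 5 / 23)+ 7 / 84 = -5306.97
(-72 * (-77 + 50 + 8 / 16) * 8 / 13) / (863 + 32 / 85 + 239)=216240/203021 = 1.07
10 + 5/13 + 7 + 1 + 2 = 265/13 = 20.38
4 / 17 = 0.24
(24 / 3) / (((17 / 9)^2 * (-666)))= -36/10693 = 0.00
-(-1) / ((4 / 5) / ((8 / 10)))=1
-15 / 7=-2.14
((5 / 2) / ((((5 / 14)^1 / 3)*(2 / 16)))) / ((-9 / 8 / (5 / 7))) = -320/3 = -106.67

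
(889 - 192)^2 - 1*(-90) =485899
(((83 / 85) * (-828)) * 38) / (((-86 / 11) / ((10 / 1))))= 28726632/731 = 39297.72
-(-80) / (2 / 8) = 320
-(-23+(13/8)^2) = 1303/64 = 20.36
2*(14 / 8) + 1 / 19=135/38 = 3.55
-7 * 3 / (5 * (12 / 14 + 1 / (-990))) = -29106/5933 = -4.91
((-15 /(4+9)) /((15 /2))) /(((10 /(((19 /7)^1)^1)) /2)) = -38/455 = -0.08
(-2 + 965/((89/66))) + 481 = 106321/89 = 1194.62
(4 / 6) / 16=1/24 = 0.04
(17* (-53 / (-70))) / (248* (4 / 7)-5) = 0.09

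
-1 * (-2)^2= -4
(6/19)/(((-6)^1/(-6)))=6/19 = 0.32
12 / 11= 1.09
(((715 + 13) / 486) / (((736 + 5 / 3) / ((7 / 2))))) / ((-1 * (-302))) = 637/27067203 = 0.00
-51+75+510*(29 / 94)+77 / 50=429769/2350 = 182.88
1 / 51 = 0.02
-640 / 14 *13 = -4160/7 = -594.29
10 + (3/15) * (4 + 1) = 11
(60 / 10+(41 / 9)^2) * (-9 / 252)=-0.96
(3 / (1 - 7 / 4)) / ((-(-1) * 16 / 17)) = -17/4 = -4.25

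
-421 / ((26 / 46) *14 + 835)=-9683/19387 = -0.50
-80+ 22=-58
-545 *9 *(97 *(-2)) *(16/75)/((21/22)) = 7443392/35 = 212668.34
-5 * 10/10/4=-5/4 = -1.25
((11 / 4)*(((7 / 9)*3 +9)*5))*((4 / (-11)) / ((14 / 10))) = -850/21 = -40.48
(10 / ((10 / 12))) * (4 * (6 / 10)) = 144/5 = 28.80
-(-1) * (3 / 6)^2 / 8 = 1/32 = 0.03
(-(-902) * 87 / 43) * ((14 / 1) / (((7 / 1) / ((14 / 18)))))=366212/129 = 2838.85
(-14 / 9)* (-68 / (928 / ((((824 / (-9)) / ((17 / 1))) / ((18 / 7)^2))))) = -0.09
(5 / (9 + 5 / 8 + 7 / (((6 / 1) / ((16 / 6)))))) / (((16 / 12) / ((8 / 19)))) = 2160/17423 = 0.12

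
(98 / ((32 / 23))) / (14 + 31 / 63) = 71001/14608 = 4.86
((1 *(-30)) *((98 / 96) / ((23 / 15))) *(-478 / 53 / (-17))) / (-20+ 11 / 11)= 878325/1574948 = 0.56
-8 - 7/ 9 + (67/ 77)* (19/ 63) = -41308/4851 = -8.52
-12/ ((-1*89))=12/89 = 0.13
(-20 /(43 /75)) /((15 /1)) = -100/43 = -2.33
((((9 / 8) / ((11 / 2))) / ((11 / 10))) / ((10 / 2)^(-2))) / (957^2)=125/24626162 = 0.00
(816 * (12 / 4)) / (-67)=-2448/67 = -36.54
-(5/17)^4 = -625/83521 = -0.01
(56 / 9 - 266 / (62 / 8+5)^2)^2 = 15808576/751689 = 21.03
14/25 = 0.56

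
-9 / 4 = -2.25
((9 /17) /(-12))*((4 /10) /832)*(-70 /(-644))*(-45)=135/1301248 = 0.00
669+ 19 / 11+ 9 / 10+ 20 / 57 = 4213303/6270 = 671.98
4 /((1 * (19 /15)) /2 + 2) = 120/79 = 1.52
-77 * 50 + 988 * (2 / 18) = -33662/9 = -3740.22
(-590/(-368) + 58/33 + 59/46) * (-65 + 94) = 817655/6072 = 134.66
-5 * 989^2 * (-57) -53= 278764432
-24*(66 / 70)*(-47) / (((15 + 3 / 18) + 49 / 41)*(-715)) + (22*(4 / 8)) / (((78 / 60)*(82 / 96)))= 283459152/28879375 = 9.82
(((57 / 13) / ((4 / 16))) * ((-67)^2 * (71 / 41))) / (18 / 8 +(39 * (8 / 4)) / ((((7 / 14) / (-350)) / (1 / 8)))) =-96890576/4848701 = -19.98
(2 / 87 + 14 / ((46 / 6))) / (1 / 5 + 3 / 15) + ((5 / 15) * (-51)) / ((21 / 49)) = -70123/2001 = -35.04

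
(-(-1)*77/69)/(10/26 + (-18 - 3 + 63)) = 1001/38019 = 0.03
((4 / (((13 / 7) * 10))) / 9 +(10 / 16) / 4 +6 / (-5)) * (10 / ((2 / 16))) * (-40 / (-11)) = -381820/1287 = -296.67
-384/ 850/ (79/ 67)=-12864/33575 = -0.38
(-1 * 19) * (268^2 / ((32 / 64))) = -2729312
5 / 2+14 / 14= 3.50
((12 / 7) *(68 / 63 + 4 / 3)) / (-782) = -0.01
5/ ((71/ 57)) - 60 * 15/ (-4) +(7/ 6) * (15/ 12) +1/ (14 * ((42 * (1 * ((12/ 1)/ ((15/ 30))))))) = 230.47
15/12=1.25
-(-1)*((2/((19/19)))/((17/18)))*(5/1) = 180/17 = 10.59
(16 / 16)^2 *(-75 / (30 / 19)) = -95/2 = -47.50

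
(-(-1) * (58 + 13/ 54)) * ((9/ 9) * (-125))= -393125/54 = -7280.09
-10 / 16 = -5/8 = -0.62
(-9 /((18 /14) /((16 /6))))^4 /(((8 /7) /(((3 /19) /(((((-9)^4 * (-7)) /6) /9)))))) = -2458624/124659 = -19.72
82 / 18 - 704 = -6295/9 = -699.44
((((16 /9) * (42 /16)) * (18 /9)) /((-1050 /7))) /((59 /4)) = -56/13275 = 0.00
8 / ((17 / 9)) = 72/17 = 4.24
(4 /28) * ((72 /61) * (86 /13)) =6192/5551 = 1.12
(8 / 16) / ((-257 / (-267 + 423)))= -78/257 = -0.30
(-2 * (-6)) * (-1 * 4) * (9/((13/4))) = -1728/13 = -132.92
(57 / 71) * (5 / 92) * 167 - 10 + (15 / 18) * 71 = 1106255/19596 = 56.45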